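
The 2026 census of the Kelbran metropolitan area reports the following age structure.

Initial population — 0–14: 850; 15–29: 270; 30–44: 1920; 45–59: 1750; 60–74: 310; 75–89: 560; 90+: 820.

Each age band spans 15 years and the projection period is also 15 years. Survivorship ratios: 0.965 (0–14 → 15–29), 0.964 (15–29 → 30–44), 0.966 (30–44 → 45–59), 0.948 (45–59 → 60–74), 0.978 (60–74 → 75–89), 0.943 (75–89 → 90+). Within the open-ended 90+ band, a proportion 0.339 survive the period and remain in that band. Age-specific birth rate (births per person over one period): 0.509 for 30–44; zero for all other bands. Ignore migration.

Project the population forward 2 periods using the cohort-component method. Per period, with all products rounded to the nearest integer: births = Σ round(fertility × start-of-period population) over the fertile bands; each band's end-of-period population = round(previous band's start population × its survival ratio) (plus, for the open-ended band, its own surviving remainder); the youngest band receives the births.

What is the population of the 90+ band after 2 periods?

Let group 1 be 0–14 through group 7 = 90+.
Period 1.
Births: 1920 × 0.509 = 977
Group 2: 850 × 0.965 = 820
Group 3: 270 × 0.964 = 260
Group 4: 1920 × 0.966 = 1855
Group 5: 1750 × 0.948 = 1659
Group 6: 310 × 0.978 = 303
Group 7: 560 × 0.943 + 820 × 0.339 = 528 + 278 = 806
End of period: [977, 820, 260, 1855, 1659, 303, 806]
Period 2.
Births: 260 × 0.509 = 132
Group 2: 977 × 0.965 = 943
Group 3: 820 × 0.964 = 790
Group 4: 260 × 0.966 = 251
Group 5: 1855 × 0.948 = 1759
Group 6: 1659 × 0.978 = 1623
Group 7: 303 × 0.943 + 806 × 0.339 = 286 + 273 = 559
End of period: [132, 943, 790, 251, 1759, 1623, 559]

559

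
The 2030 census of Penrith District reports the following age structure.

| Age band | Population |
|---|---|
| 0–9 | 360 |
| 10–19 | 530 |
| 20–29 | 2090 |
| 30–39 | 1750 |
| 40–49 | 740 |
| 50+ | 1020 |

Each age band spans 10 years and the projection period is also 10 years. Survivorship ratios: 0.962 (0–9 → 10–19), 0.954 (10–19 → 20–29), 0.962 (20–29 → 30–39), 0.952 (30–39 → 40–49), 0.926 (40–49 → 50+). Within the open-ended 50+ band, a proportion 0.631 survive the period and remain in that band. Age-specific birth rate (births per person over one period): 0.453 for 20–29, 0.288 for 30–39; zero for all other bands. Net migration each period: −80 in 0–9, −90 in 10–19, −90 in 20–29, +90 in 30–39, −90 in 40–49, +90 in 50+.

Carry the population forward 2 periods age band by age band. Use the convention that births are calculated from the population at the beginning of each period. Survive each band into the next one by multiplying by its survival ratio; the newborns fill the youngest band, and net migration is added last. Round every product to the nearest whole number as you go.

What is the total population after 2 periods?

Period 1:
Births: 2090 × 0.453 = 947, 1750 × 0.288 = 504 → total 1451
10–19: 360 × 0.962 = 346
20–29: 530 × 0.954 = 506
30–39: 2090 × 0.962 = 2011
40–49: 1750 × 0.952 = 1666
50+: 740 × 0.926 + 1020 × 0.631 = 685 + 644 = 1329
Net migration: 0–9 − 80 → 1371; 10–19 − 90 → 256; 20–29 − 90 → 416; 30–39 + 90 → 2101; 40–49 − 90 → 1576; 50+ + 90 → 1419
→ [1371, 256, 416, 2101, 1576, 1419]
Period 2:
Births: 416 × 0.453 = 188, 2101 × 0.288 = 605 → total 793
10–19: 1371 × 0.962 = 1319
20–29: 256 × 0.954 = 244
30–39: 416 × 0.962 = 400
40–49: 2101 × 0.952 = 2000
50+: 1576 × 0.926 + 1419 × 0.631 = 1459 + 895 = 2354
Net migration: 0–9 − 80 → 713; 10–19 − 90 → 1229; 20–29 − 90 → 154; 30–39 + 90 → 490; 40–49 − 90 → 1910; 50+ + 90 → 2444
→ [713, 1229, 154, 490, 1910, 2444]
Total after period 2: 713 + 1229 + 154 + 490 + 1910 + 2444 = 6940

6940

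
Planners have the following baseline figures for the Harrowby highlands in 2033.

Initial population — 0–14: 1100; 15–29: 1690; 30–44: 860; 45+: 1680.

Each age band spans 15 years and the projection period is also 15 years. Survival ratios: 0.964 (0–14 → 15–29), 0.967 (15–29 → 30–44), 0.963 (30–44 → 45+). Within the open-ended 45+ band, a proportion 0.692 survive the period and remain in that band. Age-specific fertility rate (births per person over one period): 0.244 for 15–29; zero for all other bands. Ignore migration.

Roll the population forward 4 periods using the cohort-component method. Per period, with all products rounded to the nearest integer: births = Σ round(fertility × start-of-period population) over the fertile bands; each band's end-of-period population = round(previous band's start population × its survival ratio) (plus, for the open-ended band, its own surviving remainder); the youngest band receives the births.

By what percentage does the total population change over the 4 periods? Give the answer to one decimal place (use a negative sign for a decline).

Call the bands 1 to 4, youngest first.
Period 1:
Births: 1690 × 0.244 = 412
Band 2: 1100 × 0.964 = 1060
Band 3: 1690 × 0.967 = 1634
Band 4: 860 × 0.963 + 1680 × 0.692 = 828 + 1163 = 1991
Giving 412 / 1060 / 1634 / 1991.
Period 2:
Births: 1060 × 0.244 = 259
Band 2: 412 × 0.964 = 397
Band 3: 1060 × 0.967 = 1025
Band 4: 1634 × 0.963 + 1991 × 0.692 = 1574 + 1378 = 2952
Giving 259 / 397 / 1025 / 2952.
Period 3:
Births: 397 × 0.244 = 97
Band 2: 259 × 0.964 = 250
Band 3: 397 × 0.967 = 384
Band 4: 1025 × 0.963 + 2952 × 0.692 = 987 + 2043 = 3030
Giving 97 / 250 / 384 / 3030.
Period 4:
Births: 250 × 0.244 = 61
Band 2: 97 × 0.964 = 94
Band 3: 250 × 0.967 = 242
Band 4: 384 × 0.963 + 3030 × 0.692 = 370 + 2097 = 2467
Giving 61 / 94 / 242 / 2467.
Total: 5330 → 2864; change = -2466; percentage change = -46.3%

-46.3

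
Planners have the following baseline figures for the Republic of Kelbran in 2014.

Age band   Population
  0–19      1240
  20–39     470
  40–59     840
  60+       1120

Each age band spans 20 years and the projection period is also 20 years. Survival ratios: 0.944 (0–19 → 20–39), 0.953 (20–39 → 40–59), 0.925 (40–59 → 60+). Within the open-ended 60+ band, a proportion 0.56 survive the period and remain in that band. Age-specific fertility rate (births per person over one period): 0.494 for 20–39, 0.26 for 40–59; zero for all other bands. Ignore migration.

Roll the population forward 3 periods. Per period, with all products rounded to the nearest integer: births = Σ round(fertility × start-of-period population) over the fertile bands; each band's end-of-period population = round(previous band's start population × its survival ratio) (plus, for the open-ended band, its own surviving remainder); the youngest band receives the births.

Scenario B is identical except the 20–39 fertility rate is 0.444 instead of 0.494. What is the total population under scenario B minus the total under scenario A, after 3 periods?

Numbering the bands 1..4 from youngest to oldest:
After projecting period 1:
Births: 470 × 0.494 = 232, 840 × 0.26 = 218 → total 450
Band 2: 1240 × 0.944 = 1171
Band 3: 470 × 0.953 = 448
Band 4: 840 × 0.925 + 1120 × 0.56 = 777 + 627 = 1404
End of period: [450, 1171, 448, 1404]
After projecting period 2:
Births: 1171 × 0.494 = 578, 448 × 0.26 = 116 → total 694
Band 2: 450 × 0.944 = 425
Band 3: 1171 × 0.953 = 1116
Band 4: 448 × 0.925 + 1404 × 0.56 = 414 + 786 = 1200
End of period: [694, 425, 1116, 1200]
After projecting period 3:
Births: 425 × 0.494 = 210, 1116 × 0.26 = 290 → total 500
Band 2: 694 × 0.944 = 655
Band 3: 425 × 0.953 = 405
Band 4: 1116 × 0.925 + 1200 × 0.56 = 1032 + 672 = 1704
End of period: [500, 655, 405, 1704]
Scenario A total after 3 periods: 3264
Scenario B projection —
After projecting period 1:
Births: 470 × 0.444 = 209, 840 × 0.26 = 218 → total 427
Band 2: 1240 × 0.944 = 1171
Band 3: 470 × 0.953 = 448
Band 4: 840 × 0.925 + 1120 × 0.56 = 777 + 627 = 1404
End of period: [427, 1171, 448, 1404]
After projecting period 2:
Births: 1171 × 0.444 = 520, 448 × 0.26 = 116 → total 636
Band 2: 427 × 0.944 = 403
Band 3: 1171 × 0.953 = 1116
Band 4: 448 × 0.925 + 1404 × 0.56 = 414 + 786 = 1200
End of period: [636, 403, 1116, 1200]
After projecting period 3:
Births: 403 × 0.444 = 179, 1116 × 0.26 = 290 → total 469
Band 2: 636 × 0.944 = 600
Band 3: 403 × 0.953 = 384
Band 4: 1116 × 0.925 + 1200 × 0.56 = 1032 + 672 = 1704
End of period: [469, 600, 384, 1704]
Scenario B total after 3 periods: 3157
Difference B − A = 3157 − 3264 = -107

-107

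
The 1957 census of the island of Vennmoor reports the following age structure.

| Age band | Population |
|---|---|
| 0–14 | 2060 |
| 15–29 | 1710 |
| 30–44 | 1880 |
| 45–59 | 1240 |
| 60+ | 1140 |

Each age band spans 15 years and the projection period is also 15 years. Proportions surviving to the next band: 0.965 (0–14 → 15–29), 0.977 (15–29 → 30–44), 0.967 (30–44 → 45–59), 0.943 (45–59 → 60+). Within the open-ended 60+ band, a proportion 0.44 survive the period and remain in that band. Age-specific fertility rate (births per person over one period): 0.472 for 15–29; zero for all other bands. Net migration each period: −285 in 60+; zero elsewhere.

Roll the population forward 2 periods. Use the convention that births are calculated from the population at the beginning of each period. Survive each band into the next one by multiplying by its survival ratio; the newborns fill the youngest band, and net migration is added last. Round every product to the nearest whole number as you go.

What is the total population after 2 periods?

Period 1:
Births: 1710 × 0.472 = 807
15–29: 2060 × 0.965 = 1988
30–44: 1710 × 0.977 = 1671
45–59: 1880 × 0.967 = 1818
60+: 1240 × 0.943 + 1140 × 0.44 = 1169 + 502 = 1671
Net migration: 60+ − 285 → 1386
End of period: [807, 1988, 1671, 1818, 1386]
Period 2:
Births: 1988 × 0.472 = 938
15–29: 807 × 0.965 = 779
30–44: 1988 × 0.977 = 1942
45–59: 1671 × 0.967 = 1616
60+: 1818 × 0.943 + 1386 × 0.44 = 1714 + 610 = 2324
Net migration: 60+ − 285 → 2039
End of period: [938, 779, 1942, 1616, 2039]
Total after period 2: 938 + 779 + 1942 + 1616 + 2039 = 7314

7314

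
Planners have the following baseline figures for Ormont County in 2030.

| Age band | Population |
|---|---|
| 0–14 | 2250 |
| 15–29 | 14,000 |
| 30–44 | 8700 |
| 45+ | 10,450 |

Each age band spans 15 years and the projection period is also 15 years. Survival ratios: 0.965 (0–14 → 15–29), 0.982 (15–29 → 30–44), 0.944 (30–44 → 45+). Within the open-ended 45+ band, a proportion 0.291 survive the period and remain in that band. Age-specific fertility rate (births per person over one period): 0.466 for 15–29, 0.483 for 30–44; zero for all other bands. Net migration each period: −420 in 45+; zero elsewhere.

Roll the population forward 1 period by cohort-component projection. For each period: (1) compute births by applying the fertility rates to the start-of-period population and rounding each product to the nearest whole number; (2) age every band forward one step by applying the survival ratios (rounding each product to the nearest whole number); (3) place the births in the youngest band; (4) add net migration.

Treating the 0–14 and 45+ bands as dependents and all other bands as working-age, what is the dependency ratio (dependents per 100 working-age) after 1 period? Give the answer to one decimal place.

135.4

Period 1:
Births: 14000 × 0.466 = 6524, 8700 × 0.483 = 4202 — total 10726
15–29: 2250 × 0.965 = 2171
30–44: 14000 × 0.982 = 13748
45+: 8700 × 0.944 + 10450 × 0.291 = 8213 + 3041 = 11254
Net migration: 45+ − 420 → 10834
→ [10726, 2171, 13748, 10834]
Dependents (band 0–14 + band 45+) = 10726 + 10834 = 21560; working-age = 15919; ratio = 21560/15919 × 100 = 135.4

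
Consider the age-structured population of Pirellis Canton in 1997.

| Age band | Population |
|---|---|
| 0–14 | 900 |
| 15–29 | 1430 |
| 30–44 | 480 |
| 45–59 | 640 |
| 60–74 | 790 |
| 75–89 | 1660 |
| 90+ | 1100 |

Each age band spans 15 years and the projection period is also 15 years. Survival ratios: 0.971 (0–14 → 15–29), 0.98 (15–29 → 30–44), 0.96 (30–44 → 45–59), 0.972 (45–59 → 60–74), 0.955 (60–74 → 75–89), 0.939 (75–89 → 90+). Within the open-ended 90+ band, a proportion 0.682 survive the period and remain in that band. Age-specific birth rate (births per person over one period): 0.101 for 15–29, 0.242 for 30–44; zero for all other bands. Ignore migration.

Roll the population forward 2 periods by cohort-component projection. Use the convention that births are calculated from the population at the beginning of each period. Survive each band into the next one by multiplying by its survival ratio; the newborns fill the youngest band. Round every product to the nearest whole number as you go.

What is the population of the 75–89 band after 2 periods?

594

Call the bands 1 to 7, youngest first.
Period 1:
Births: 1430 * 0.101 = 144  |  480 * 0.242 = 116 → 260
Band 2: 900 * 0.971 = 874
Band 3: 1430 * 0.98 = 1401
Band 4: 480 * 0.96 = 461
Band 5: 640 * 0.972 = 622
Band 6: 790 * 0.955 = 754
Band 7: 1660 * 0.939 + 1100 * 0.682 = 1559 + 750 = 2309
End of period: [260, 874, 1401, 461, 622, 754, 2309]
Period 2:
Births: 874 * 0.101 = 88  |  1401 * 0.242 = 339 → 427
Band 2: 260 * 0.971 = 252
Band 3: 874 * 0.98 = 857
Band 4: 1401 * 0.96 = 1345
Band 5: 461 * 0.972 = 448
Band 6: 622 * 0.955 = 594
Band 7: 754 * 0.939 + 2309 * 0.682 = 708 + 1575 = 2283
End of period: [427, 252, 857, 1345, 448, 594, 2283]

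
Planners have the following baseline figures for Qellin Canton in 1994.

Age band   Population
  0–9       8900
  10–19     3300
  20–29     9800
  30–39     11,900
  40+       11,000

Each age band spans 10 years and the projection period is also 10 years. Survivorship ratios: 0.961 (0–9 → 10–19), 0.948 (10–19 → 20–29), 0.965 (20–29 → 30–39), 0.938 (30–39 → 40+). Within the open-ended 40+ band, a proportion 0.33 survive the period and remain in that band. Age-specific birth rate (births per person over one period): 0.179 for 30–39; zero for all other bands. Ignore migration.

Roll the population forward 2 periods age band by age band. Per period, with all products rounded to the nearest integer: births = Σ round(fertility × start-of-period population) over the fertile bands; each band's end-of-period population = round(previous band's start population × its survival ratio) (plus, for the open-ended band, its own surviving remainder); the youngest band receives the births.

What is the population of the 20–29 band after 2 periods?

Numbering the groups 1..5 from youngest to oldest:
[period 1]
Births: 11900 * 0.179 = 2130
Group 2: 8900 * 0.961 = 8553
Group 3: 3300 * 0.948 = 3128
Group 4: 9800 * 0.965 = 9457
Group 5: 11900 * 0.938 + 11000 * 0.33 = 11162 + 3630 = 14792
End of period: [2130, 8553, 3128, 9457, 14792]
[period 2]
Births: 9457 * 0.179 = 1693
Group 2: 2130 * 0.961 = 2047
Group 3: 8553 * 0.948 = 8108
Group 4: 3128 * 0.965 = 3019
Group 5: 9457 * 0.938 + 14792 * 0.33 = 8871 + 4881 = 13752
End of period: [1693, 2047, 8108, 3019, 13752]

8108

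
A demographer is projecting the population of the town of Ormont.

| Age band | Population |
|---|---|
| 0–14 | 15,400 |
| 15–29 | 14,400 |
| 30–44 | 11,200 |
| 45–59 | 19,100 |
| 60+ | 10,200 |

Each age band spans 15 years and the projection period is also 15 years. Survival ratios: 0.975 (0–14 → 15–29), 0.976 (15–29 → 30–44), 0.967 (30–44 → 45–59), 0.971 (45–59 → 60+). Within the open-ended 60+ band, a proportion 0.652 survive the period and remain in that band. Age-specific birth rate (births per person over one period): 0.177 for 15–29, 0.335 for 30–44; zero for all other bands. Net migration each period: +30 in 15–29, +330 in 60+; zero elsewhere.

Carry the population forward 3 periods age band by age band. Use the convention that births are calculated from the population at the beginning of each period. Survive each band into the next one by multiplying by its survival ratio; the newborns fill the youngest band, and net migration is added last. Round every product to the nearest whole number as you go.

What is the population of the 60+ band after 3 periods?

Call the bands 1 to 5, youngest first.
[period 1]
Births: 14400 × 0.177 = 2549  |  11200 × 0.335 = 3752 — total 6301
Band 2: 15400 × 0.975 = 15015
Band 3: 14400 × 0.976 = 14054
Band 4: 11200 × 0.967 = 10830
Band 5: 19100 × 0.971 + 10200 × 0.652 = 18546 + 6650 = 25196
Net migration: Band 2 + 30 → 15045; Band 5 + 330 → 25526
End of period: [6301, 15045, 14054, 10830, 25526]
[period 2]
Births: 15045 × 0.177 = 2663  |  14054 × 0.335 = 4708 — total 7371
Band 2: 6301 × 0.975 = 6143
Band 3: 15045 × 0.976 = 14684
Band 4: 14054 × 0.967 = 13590
Band 5: 10830 × 0.971 + 25526 × 0.652 = 10516 + 16643 = 27159
Net migration: Band 2 + 30 → 6173; Band 5 + 330 → 27489
End of period: [7371, 6173, 14684, 13590, 27489]
[period 3]
Births: 6173 × 0.177 = 1093  |  14684 × 0.335 = 4919 — total 6012
Band 2: 7371 × 0.975 = 7187
Band 3: 6173 × 0.976 = 6025
Band 4: 14684 × 0.967 = 14199
Band 5: 13590 × 0.971 + 27489 × 0.652 = 13196 + 17923 = 31119
Net migration: Band 2 + 30 → 7217; Band 5 + 330 → 31449
End of period: [6012, 7217, 6025, 14199, 31449]

31449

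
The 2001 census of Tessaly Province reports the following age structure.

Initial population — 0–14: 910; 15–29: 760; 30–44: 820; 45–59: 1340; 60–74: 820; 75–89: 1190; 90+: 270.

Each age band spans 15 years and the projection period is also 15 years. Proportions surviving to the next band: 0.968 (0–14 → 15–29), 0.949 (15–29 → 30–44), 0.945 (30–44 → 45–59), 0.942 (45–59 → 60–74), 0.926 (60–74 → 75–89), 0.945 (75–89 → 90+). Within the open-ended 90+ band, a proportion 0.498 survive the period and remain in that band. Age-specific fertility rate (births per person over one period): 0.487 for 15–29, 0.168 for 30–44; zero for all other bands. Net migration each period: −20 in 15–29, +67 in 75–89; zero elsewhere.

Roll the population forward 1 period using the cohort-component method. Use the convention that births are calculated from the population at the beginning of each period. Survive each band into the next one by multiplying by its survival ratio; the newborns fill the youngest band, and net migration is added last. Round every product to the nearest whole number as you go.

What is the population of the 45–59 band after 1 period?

[period 1]
Births: 760 × 0.487 = 370  |  820 × 0.168 = 138 — total 508
15–29: 910 × 0.968 = 881
30–44: 760 × 0.949 = 721
45–59: 820 × 0.945 = 775
60–74: 1340 × 0.942 = 1262
75–89: 820 × 0.926 = 759
90+: 1190 × 0.945 + 270 × 0.498 = 1125 + 134 = 1259
Net migration: 15–29 − 20 → 861; 75–89 + 67 → 826
End of period: [508, 861, 721, 775, 1262, 826, 1259]

775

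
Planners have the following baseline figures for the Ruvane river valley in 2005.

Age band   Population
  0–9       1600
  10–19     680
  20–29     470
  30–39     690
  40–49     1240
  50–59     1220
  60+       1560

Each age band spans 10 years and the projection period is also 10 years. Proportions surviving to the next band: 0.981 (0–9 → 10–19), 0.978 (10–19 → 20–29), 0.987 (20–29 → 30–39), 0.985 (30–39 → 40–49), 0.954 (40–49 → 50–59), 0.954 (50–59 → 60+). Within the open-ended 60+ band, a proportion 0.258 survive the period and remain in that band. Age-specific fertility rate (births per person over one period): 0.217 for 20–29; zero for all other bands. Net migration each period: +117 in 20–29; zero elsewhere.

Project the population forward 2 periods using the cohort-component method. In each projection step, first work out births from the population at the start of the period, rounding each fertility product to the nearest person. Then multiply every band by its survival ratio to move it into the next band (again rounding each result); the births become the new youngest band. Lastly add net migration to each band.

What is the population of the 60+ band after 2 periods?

Period 1:
Births: 470 × 0.217 = 102
10–19: 1600 × 0.981 = 1570
20–29: 680 × 0.978 = 665
30–39: 470 × 0.987 = 464
40–49: 690 × 0.985 = 680
50–59: 1240 × 0.954 = 1183
60+: 1220 × 0.954 + 1560 × 0.258 = 1164 + 402 = 1566
Net migration: 20–29 + 117 → 782
Population now: 0–9=102, 10–19=1570, 20–29=782, 30–39=464, 40–49=680, 50–59=1183, 60+=1566
Period 2:
Births: 782 × 0.217 = 170
10–19: 102 × 0.981 = 100
20–29: 1570 × 0.978 = 1535
30–39: 782 × 0.987 = 772
40–49: 464 × 0.985 = 457
50–59: 680 × 0.954 = 649
60+: 1183 × 0.954 + 1566 × 0.258 = 1129 + 404 = 1533
Net migration: 20–29 + 117 → 1652
Population now: 0–9=170, 10–19=100, 20–29=1652, 30–39=772, 40–49=457, 50–59=649, 60+=1533

1533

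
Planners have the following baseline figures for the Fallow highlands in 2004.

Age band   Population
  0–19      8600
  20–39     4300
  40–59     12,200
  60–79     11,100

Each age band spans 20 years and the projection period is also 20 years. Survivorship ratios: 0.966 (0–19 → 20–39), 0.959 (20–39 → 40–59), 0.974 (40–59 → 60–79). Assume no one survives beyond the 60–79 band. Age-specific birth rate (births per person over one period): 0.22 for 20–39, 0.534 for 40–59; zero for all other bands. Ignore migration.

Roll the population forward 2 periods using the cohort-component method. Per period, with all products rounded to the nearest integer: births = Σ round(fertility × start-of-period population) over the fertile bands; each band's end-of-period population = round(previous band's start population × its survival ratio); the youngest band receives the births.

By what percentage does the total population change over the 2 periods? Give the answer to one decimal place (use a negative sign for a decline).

Period 1:
Births: 4300 × 0.22 = 946  |  12200 × 0.534 = 6515 — total 7461
20–39: 8600 × 0.966 = 8308
40–59: 4300 × 0.959 = 4124
60–79: 12200 × 0.974 = 11883
Population now: 0–19=7461, 20–39=8308, 40–59=4124, 60–79=11883
Period 2:
Births: 8308 × 0.22 = 1828  |  4124 × 0.534 = 2202 — total 4030
20–39: 7461 × 0.966 = 7207
40–59: 8308 × 0.959 = 7967
60–79: 4124 × 0.974 = 4017
Population now: 0–19=4030, 20–39=7207, 40–59=7967, 60–79=4017
Total: 36200 → 23221; change = -12979; percentage change = -35.9%

-35.9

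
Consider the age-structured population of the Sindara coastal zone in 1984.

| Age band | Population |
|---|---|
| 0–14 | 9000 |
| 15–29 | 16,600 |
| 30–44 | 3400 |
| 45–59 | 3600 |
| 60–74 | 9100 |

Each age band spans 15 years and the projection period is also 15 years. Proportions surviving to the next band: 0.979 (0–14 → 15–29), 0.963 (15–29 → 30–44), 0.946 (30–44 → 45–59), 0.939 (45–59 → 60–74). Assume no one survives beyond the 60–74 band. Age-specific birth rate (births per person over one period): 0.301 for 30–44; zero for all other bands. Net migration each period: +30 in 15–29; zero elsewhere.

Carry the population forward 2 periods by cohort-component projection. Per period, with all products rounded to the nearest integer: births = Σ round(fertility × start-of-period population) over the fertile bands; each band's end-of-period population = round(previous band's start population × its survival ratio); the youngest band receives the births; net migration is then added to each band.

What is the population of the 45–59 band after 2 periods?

15123

After projecting period 1:
Births: 3400 * 0.301 = 1023
15–29: 9000 * 0.979 = 8811
30–44: 16600 * 0.963 = 15986
45–59: 3400 * 0.946 = 3216
60–74: 3600 * 0.939 = 3380
Net migration: 15–29 + 30 → 8841
→ [1023, 8841, 15986, 3216, 3380]
After projecting period 2:
Births: 15986 * 0.301 = 4812
15–29: 1023 * 0.979 = 1002
30–44: 8841 * 0.963 = 8514
45–59: 15986 * 0.946 = 15123
60–74: 3216 * 0.939 = 3020
Net migration: 15–29 + 30 → 1032
→ [4812, 1032, 8514, 15123, 3020]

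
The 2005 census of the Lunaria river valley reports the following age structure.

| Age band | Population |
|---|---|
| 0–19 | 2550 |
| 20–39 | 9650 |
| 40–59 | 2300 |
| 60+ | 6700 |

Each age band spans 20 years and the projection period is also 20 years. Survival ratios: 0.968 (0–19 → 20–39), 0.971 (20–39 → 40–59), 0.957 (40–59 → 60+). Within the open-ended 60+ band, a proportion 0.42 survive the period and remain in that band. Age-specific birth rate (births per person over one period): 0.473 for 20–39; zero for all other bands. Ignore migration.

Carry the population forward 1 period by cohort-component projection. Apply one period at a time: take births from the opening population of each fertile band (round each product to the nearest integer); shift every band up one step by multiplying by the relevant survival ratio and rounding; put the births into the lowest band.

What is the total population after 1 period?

21417

Numbering the groups 1..4 from youngest to oldest:
— Period 1 —
Births: 9650 × 0.473 = 4564
Group 2: 2550 × 0.968 = 2468
Group 3: 9650 × 0.971 = 9370
Group 4: 2300 × 0.957 + 6700 × 0.42 = 2201 + 2814 = 5015
End of period: [4564, 2468, 9370, 5015]
Total after period 1: 4564 + 2468 + 9370 + 5015 = 21417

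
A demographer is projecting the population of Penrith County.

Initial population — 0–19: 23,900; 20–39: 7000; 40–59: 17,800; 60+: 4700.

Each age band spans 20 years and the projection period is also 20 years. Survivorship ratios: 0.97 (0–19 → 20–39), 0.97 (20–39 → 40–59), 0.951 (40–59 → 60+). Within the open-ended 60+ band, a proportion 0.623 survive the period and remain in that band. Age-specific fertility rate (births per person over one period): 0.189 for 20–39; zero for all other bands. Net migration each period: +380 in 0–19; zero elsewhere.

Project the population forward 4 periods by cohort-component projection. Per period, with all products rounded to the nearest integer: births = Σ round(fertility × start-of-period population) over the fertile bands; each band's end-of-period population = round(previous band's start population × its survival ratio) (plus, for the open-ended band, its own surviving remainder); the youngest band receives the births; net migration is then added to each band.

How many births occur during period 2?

4382

— Period 1 —
Births: 7000 * 0.189 = 1323
20–39: 23900 * 0.97 = 23183
40–59: 7000 * 0.97 = 6790
60+: 17800 * 0.951 + 4700 * 0.623 = 16928 + 2928 = 19856
Net migration: 0–19 + 380 → 1703
→ [1703, 23183, 6790, 19856]
— Period 2 —
Births: 23183 * 0.189 = 4382
20–39: 1703 * 0.97 = 1652
40–59: 23183 * 0.97 = 22488
60+: 6790 * 0.951 + 19856 * 0.623 = 6457 + 12370 = 18827
Net migration: 0–19 + 380 → 4762
→ [4762, 1652, 22488, 18827]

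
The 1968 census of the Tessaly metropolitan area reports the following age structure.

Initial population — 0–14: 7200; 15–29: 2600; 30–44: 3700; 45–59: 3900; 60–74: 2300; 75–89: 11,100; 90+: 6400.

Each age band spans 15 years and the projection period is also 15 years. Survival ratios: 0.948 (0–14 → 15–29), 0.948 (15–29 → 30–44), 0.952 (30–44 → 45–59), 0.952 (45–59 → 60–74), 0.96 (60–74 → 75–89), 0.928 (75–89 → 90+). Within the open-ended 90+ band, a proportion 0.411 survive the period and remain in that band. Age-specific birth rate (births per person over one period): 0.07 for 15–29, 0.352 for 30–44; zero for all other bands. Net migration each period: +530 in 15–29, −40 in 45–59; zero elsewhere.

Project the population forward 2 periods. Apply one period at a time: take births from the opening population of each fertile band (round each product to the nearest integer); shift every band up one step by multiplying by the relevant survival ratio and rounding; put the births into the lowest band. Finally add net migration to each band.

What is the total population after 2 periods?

26843

(Groups numbered youngest = 1 to oldest = 7.)
After projecting period 1:
Births: 2600 * 0.07 = 182  |  3700 * 0.352 = 1302 → total 1484
Group 2: 7200 * 0.948 = 6826
Group 3: 2600 * 0.948 = 2465
Group 4: 3700 * 0.952 = 3522
Group 5: 3900 * 0.952 = 3713
Group 6: 2300 * 0.96 = 2208
Group 7: 11100 * 0.928 + 6400 * 0.411 = 10301 + 2630 = 12931
Net migration: Group 2 + 530 → 7356; Group 4 − 40 → 3482
End of period: [1484, 7356, 2465, 3482, 3713, 2208, 12931]
After projecting period 2:
Births: 7356 * 0.07 = 515  |  2465 * 0.352 = 868 → total 1383
Group 2: 1484 * 0.948 = 1407
Group 3: 7356 * 0.948 = 6973
Group 4: 2465 * 0.952 = 2347
Group 5: 3482 * 0.952 = 3315
Group 6: 3713 * 0.96 = 3564
Group 7: 2208 * 0.928 + 12931 * 0.411 = 2049 + 5315 = 7364
Net migration: Group 2 + 530 → 1937; Group 4 − 40 → 2307
End of period: [1383, 1937, 6973, 2307, 3315, 3564, 7364]
Total after period 2: 1383 + 1937 + 6973 + 2307 + 3315 + 3564 + 7364 = 26843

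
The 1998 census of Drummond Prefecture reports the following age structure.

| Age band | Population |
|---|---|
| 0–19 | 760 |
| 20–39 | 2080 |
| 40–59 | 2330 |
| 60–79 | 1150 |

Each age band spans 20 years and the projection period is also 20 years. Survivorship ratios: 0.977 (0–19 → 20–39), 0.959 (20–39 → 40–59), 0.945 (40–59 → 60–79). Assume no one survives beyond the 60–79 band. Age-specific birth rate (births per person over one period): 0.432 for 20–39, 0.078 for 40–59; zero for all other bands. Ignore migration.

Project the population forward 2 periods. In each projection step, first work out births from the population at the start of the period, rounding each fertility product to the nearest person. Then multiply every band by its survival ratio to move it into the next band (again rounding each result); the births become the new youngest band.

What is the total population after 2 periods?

Let group 1 be 0–19 through group 4 = 60–79.
Period 1.
Births: 2080 × 0.432 = 899, 2330 × 0.078 = 182 — total 1081
Group 2: 760 × 0.977 = 743
Group 3: 2080 × 0.959 = 1995
Group 4: 2330 × 0.945 = 2202
→ [1081, 743, 1995, 2202]
Period 2.
Births: 743 × 0.432 = 321, 1995 × 0.078 = 156 — total 477
Group 2: 1081 × 0.977 = 1056
Group 3: 743 × 0.959 = 713
Group 4: 1995 × 0.945 = 1885
→ [477, 1056, 713, 1885]
Total after period 2: 477 + 1056 + 713 + 1885 = 4131

4131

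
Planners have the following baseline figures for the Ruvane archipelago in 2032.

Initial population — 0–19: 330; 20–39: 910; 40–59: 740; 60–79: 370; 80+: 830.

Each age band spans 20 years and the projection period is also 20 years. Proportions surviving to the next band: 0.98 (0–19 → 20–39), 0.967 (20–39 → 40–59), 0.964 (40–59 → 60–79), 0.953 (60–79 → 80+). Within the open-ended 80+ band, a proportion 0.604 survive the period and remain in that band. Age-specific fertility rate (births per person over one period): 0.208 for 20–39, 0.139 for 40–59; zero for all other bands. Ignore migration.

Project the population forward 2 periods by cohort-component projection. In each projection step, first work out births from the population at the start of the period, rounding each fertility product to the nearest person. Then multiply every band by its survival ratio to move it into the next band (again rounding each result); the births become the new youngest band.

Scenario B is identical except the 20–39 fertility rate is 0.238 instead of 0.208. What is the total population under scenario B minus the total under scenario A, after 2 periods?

38

[period 1]
Births: 910 × 0.208 = 189, 740 × 0.139 = 103 ⇒ total 292
20–39: 330 × 0.98 = 323
40–59: 910 × 0.967 = 880
60–79: 740 × 0.964 = 713
80+: 370 × 0.953 + 830 × 0.604 = 353 + 501 = 854
Giving 292 / 323 / 880 / 713 / 854.
[period 2]
Births: 323 × 0.208 = 67, 880 × 0.139 = 122 ⇒ total 189
20–39: 292 × 0.98 = 286
40–59: 323 × 0.967 = 312
60–79: 880 × 0.964 = 848
80+: 713 × 0.953 + 854 × 0.604 = 679 + 516 = 1195
Giving 189 / 286 / 312 / 848 / 1195.
Scenario A total after 2 periods: 2830
Scenario B projection —
[period 1]
Births: 910 × 0.238 = 217, 740 × 0.139 = 103 ⇒ total 320
20–39: 330 × 0.98 = 323
40–59: 910 × 0.967 = 880
60–79: 740 × 0.964 = 713
80+: 370 × 0.953 + 830 × 0.604 = 353 + 501 = 854
Giving 320 / 323 / 880 / 713 / 854.
[period 2]
Births: 323 × 0.238 = 77, 880 × 0.139 = 122 ⇒ total 199
20–39: 320 × 0.98 = 314
40–59: 323 × 0.967 = 312
60–79: 880 × 0.964 = 848
80+: 713 × 0.953 + 854 × 0.604 = 679 + 516 = 1195
Giving 199 / 314 / 312 / 848 / 1195.
Scenario B total after 2 periods: 2868
Difference B − A = 2868 − 2830 = 38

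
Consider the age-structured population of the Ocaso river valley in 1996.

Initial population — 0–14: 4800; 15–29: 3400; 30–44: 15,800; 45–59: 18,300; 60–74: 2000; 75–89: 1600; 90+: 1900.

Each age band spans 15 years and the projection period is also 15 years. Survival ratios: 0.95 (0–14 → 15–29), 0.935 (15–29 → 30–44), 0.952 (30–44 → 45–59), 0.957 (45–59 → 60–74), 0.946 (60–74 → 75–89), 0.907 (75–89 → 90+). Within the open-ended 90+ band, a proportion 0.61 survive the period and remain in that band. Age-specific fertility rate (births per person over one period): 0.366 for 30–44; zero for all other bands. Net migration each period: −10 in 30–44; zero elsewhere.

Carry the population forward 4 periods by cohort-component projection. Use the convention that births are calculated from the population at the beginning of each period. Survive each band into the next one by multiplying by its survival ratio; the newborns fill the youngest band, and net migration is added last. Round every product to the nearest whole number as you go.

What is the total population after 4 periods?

38612

Call the bands 1 to 7, youngest first.
After projecting period 1:
Births: 15800 × 0.366 = 5783
Band 2: 4800 × 0.95 = 4560
Band 3: 3400 × 0.935 = 3179
Band 4: 15800 × 0.952 = 15042
Band 5: 18300 × 0.957 = 17513
Band 6: 2000 × 0.946 = 1892
Band 7: 1600 × 0.907 + 1900 × 0.61 = 1451 + 1159 = 2610
Net migration: Band 3 − 10 → 3169
End of period: [5783, 4560, 3169, 15042, 17513, 1892, 2610]
After projecting period 2:
Births: 3169 × 0.366 = 1160
Band 2: 5783 × 0.95 = 5494
Band 3: 4560 × 0.935 = 4264
Band 4: 3169 × 0.952 = 3017
Band 5: 15042 × 0.957 = 14395
Band 6: 17513 × 0.946 = 16567
Band 7: 1892 × 0.907 + 2610 × 0.61 = 1716 + 1592 = 3308
Net migration: Band 3 − 10 → 4254
End of period: [1160, 5494, 4254, 3017, 14395, 16567, 3308]
After projecting period 3:
Births: 4254 × 0.366 = 1557
Band 2: 1160 × 0.95 = 1102
Band 3: 5494 × 0.935 = 5137
Band 4: 4254 × 0.952 = 4050
Band 5: 3017 × 0.957 = 2887
Band 6: 14395 × 0.946 = 13618
Band 7: 16567 × 0.907 + 3308 × 0.61 = 15026 + 2018 = 17044
Net migration: Band 3 − 10 → 5127
End of period: [1557, 1102, 5127, 4050, 2887, 13618, 17044]
After projecting period 4:
Births: 5127 × 0.366 = 1876
Band 2: 1557 × 0.95 = 1479
Band 3: 1102 × 0.935 = 1030
Band 4: 5127 × 0.952 = 4881
Band 5: 4050 × 0.957 = 3876
Band 6: 2887 × 0.946 = 2731
Band 7: 13618 × 0.907 + 17044 × 0.61 = 12352 + 10397 = 22749
Net migration: Band 3 − 10 → 1020
End of period: [1876, 1479, 1020, 4881, 3876, 2731, 22749]
Total after period 4: 1876 + 1479 + 1020 + 4881 + 3876 + 2731 + 22749 = 38612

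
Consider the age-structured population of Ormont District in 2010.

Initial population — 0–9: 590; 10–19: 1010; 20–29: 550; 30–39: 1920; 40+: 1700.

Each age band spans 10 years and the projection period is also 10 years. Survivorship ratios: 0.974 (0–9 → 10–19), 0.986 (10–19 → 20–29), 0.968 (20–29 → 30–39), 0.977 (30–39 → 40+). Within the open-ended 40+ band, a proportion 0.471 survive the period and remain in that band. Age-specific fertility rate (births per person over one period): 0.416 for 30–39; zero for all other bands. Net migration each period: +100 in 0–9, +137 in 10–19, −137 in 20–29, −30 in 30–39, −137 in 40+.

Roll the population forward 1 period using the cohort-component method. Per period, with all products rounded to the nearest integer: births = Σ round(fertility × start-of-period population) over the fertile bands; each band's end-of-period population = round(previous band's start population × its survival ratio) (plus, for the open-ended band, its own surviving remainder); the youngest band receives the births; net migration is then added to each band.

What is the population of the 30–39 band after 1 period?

502

Numbering the groups 1..5 from youngest to oldest:
— Period 1 —
Births: 1920 × 0.416 = 799
Group 2: 590 × 0.974 = 575
Group 3: 1010 × 0.986 = 996
Group 4: 550 × 0.968 = 532
Group 5: 1920 × 0.977 + 1700 × 0.471 = 1876 + 801 = 2677
Net migration: Group 1 + 100 → 899; Group 2 + 137 → 712; Group 3 − 137 → 859; Group 4 − 30 → 502; Group 5 − 137 → 2540
Giving 899 / 712 / 859 / 502 / 2540.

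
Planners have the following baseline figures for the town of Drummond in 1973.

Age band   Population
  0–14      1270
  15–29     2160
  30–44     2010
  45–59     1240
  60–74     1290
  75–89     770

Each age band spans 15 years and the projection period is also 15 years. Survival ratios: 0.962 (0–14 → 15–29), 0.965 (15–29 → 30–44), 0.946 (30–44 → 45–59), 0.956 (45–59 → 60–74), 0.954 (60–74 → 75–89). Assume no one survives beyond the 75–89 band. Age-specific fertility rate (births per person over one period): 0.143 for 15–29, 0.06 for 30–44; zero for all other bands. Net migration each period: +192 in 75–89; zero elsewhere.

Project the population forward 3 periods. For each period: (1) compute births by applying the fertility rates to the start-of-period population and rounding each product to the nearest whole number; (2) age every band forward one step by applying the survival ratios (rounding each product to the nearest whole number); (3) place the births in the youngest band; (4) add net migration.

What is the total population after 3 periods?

5743

— Period 1 —
Births: 2160 × 0.143 = 309, 2010 × 0.06 = 121 ⇒ total 430
15–29: 1270 × 0.962 = 1222
30–44: 2160 × 0.965 = 2084
45–59: 2010 × 0.946 = 1901
60–74: 1240 × 0.956 = 1185
75–89: 1290 × 0.954 = 1231
Net migration: 75–89 + 192 → 1423
Population now: 0–14=430, 15–29=1222, 30–44=2084, 45–59=1901, 60–74=1185, 75–89=1423
— Period 2 —
Births: 1222 × 0.143 = 175, 2084 × 0.06 = 125 ⇒ total 300
15–29: 430 × 0.962 = 414
30–44: 1222 × 0.965 = 1179
45–59: 2084 × 0.946 = 1971
60–74: 1901 × 0.956 = 1817
75–89: 1185 × 0.954 = 1130
Net migration: 75–89 + 192 → 1322
Population now: 0–14=300, 15–29=414, 30–44=1179, 45–59=1971, 60–74=1817, 75–89=1322
— Period 3 —
Births: 414 × 0.143 = 59, 1179 × 0.06 = 71 ⇒ total 130
15–29: 300 × 0.962 = 289
30–44: 414 × 0.965 = 400
45–59: 1179 × 0.946 = 1115
60–74: 1971 × 0.956 = 1884
75–89: 1817 × 0.954 = 1733
Net migration: 75–89 + 192 → 1925
Population now: 0–14=130, 15–29=289, 30–44=400, 45–59=1115, 60–74=1884, 75–89=1925
Total after period 3: 130 + 289 + 400 + 1115 + 1884 + 1925 = 5743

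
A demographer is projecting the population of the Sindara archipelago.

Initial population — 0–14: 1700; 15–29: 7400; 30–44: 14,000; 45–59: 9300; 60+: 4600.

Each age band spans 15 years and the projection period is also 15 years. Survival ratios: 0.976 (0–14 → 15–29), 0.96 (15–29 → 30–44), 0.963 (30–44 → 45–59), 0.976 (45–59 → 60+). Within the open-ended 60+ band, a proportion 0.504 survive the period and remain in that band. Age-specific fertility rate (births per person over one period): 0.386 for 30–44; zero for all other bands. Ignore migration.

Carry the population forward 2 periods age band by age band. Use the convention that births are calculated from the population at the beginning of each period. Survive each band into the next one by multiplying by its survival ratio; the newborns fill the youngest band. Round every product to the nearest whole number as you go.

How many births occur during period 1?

5404

Call the groups 1 to 5, youngest first.
Period 1:
Births: 14000 * 0.386 = 5404
Group 2: 1700 * 0.976 = 1659
Group 3: 7400 * 0.96 = 7104
Group 4: 14000 * 0.963 = 13482
Group 5: 9300 * 0.976 + 4600 * 0.504 = 9077 + 2318 = 11395
Population now: 0–14=5404, 15–29=1659, 30–44=7104, 45–59=13482, 60+=11395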